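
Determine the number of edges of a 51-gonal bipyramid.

153

A bipyramid over an n-gon has 2n triangular faces and n + 2 vertices: V = 51 + 2 = 53, E = 3·51 = 153, F = 2·51 = 102.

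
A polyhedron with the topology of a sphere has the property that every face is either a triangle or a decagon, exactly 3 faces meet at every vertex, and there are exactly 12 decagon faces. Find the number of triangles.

20

Let x be the number of triangles; then F = 12 + x.
Edge–face incidences: 2E = 10·12 + 3·x = 120 + 3x.
Every vertex has degree 3, so 3V = 2E.
Euler: V − E + F = 2 ⇒ (2E)/3 − E + (12 + x) = 2.
Multiply by 6: 2·(2E) − 3·(2E) + 6·(12 + x) = 12, i.e. 72 + 6x − (120 + 3x) = 12.
Collecting terms: 3x − 48 = 12, so 3x = 60, so x = 20.
Then 2E = 120 + 3·20 = 180, so E = 90, V = 2E/3 = 60, F = 12 + 20 = 32.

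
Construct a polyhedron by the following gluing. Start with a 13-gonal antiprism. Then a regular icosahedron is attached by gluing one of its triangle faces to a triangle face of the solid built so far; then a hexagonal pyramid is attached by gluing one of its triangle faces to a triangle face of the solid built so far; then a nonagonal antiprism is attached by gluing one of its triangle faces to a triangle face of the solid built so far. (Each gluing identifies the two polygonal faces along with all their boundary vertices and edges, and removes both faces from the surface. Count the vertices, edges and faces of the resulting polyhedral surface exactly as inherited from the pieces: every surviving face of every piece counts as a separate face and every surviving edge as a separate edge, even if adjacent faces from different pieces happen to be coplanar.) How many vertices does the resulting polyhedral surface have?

54

A 13-gonal antiprism: V=26, E=52, F=28.
Attach a regular icosahedron (V=12, E=30, F=20) along a 3-gon: merge 3 vertices and 3 edges, delete both glued faces → V=35, E=79, F=46.
Attach a hexagonal pyramid (V=7, E=12, F=7) along a 3-gon: merge 3 vertices and 3 edges, delete both glued faces → V=39, E=88, F=51.
Attach a nonagonal antiprism (V=18, E=36, F=20) along a 3-gon: merge 3 vertices and 3 edges, delete both glued faces → V=54, E=121, F=69.
Check: V − E + F = 54 − 121 + 69 = 2.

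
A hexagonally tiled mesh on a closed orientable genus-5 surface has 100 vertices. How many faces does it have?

54

χ = 2 − 2·5 = -8, and every face is a hexagon so 6F = 2E.
V − E + F = -8 with E = 6F/2 gives 100 − (6/2 − 1)·F = -8, so F = 54 and E = 162.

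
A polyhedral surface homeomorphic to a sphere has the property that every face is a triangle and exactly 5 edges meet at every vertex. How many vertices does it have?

12

Each face has 3 edges and each edge borders two faces, so 2E = 3F.
Each vertex has degree 5, so 5V = 2E and hence V = 3F/5.
Euler: V − E + F = 2 ⇒ (3F/5) − (3F/2) + F = 2.
Multiply by 10: (6 − 15 + 10)F = 20, i.e. 1F = 20.
So F = 20, E = 3·20/2 = 30, V = 3·20/5 = 12.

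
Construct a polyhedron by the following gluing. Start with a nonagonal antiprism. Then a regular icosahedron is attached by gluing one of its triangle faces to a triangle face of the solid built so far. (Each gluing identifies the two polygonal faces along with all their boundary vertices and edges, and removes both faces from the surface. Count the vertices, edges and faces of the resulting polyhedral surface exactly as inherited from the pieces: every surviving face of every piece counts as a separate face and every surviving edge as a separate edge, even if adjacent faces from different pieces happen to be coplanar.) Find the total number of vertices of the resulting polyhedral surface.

27

A nonagonal antiprism: V=18, E=36, F=20.
Attach a regular icosahedron (V=12, E=30, F=20) along a 3-gon: merge 3 vertices and 3 edges, delete both glued faces → V=27, E=63, F=38.
Check: V − E + F = 27 − 63 + 38 = 2.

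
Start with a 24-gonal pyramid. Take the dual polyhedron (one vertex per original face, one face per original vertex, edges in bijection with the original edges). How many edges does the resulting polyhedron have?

48

The base solid has V = 25, E = 48, F = 25.
The dual swaps V and F and preserves E: V′ = F = 25, E′ = E = 48, F′ = V = 25.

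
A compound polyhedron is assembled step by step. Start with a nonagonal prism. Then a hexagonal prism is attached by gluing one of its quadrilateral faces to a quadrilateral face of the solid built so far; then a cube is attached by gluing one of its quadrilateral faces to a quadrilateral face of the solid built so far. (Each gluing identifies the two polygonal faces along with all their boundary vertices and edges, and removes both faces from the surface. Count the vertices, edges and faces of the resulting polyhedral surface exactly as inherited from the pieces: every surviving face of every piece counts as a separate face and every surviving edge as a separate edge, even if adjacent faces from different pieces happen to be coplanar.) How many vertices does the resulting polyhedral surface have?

30

A nonagonal prism: V=18, E=27, F=11.
Attach a hexagonal prism (V=12, E=18, F=8) along a 4-gon: merge 4 vertices and 4 edges, delete both glued faces → V=26, E=41, F=17.
Attach a cube (V=8, E=12, F=6) along a 4-gon: merge 4 vertices and 4 edges, delete both glued faces → V=30, E=49, F=21.
Check: V − E + F = 30 − 49 + 21 = 2.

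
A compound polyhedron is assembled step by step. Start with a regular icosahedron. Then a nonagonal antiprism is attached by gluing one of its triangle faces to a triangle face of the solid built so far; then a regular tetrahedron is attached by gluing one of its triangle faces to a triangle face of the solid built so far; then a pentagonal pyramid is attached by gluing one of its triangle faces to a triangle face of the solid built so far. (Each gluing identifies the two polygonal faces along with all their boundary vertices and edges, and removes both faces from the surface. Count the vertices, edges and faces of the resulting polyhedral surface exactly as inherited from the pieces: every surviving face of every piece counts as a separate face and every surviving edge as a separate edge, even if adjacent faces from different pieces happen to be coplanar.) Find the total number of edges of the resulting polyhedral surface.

73

A regular icosahedron: V=12, E=30, F=20.
Attach a nonagonal antiprism (V=18, E=36, F=20) along a 3-gon: merge 3 vertices and 3 edges, delete both glued faces → V=27, E=63, F=38.
Attach a regular tetrahedron (V=4, E=6, F=4) along a 3-gon: merge 3 vertices and 3 edges, delete both glued faces → V=28, E=66, F=40.
Attach a pentagonal pyramid (V=6, E=10, F=6) along a 3-gon: merge 3 vertices and 3 edges, delete both glued faces → V=31, E=73, F=44.
Check: V − E + F = 31 − 73 + 44 = 2.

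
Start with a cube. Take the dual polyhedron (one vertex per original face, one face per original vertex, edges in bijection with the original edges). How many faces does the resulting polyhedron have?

8

The base solid has V = 8, E = 12, F = 6.
The dual swaps V and F and preserves E: V′ = F = 6, E′ = E = 12, F′ = V = 8.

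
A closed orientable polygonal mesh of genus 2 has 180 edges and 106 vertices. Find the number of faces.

For a closed orientable surface of genus 2, χ = 2 − 2·2 = -2.
F = -2 − V + E = -2 − 106 + 180 = 72.

72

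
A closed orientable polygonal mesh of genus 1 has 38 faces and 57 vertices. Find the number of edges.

For a closed orientable surface of genus 1, χ = 2 − 2·1 = 0.
E = V + F − (0) = 57 + 38 − (0) = 95.

95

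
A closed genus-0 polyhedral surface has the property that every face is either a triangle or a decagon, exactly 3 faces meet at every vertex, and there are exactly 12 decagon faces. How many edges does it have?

90

Let x be the number of triangles; then F = 12 + x.
Edge–face incidences: 2E = 10·12 + 3·x = 120 + 3x.
Every vertex has degree 3, so 3V = 2E.
Euler: V − E + F = 2 ⇒ (2E)/3 − E + (12 + x) = 2.
Multiply by 6: 2·(2E) − 3·(2E) + 6·(12 + x) = 12, i.e. 72 + 6x − (120 + 3x) = 12.
Collecting terms: 3x − 48 = 12, so 3x = 60, so x = 20.
Then 2E = 120 + 3·20 = 180, so E = 90, V = 2E/3 = 60, F = 12 + 20 = 32.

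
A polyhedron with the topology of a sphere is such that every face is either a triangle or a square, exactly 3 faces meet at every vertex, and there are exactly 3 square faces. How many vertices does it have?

6

Let x be the number of triangles; then F = 3 + x.
Edge–face incidences: 2E = 4·3 + 3·x = 12 + 3x.
Every vertex has degree 3, so 3V = 2E.
Euler: V − E + F = 2 ⇒ (2E)/3 − E + (3 + x) = 2.
Multiply by 6: 2·(2E) − 3·(2E) + 6·(3 + x) = 12, i.e. 18 + 6x − (12 + 3x) = 12.
Collecting terms: 3x + 6 = 12, so 3x = 6, so x = 2.
Then 2E = 12 + 3·2 = 18, so E = 9, V = 2E/3 = 6, F = 3 + 2 = 5.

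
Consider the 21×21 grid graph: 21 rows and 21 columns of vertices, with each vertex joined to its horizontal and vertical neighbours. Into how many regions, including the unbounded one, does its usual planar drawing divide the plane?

401

The grid has V = 21·21 = 441 vertices and E = 21·20 + 21·20 = 840 edges.
F = 2 − V + E = 2 − 441 + 840 = 401.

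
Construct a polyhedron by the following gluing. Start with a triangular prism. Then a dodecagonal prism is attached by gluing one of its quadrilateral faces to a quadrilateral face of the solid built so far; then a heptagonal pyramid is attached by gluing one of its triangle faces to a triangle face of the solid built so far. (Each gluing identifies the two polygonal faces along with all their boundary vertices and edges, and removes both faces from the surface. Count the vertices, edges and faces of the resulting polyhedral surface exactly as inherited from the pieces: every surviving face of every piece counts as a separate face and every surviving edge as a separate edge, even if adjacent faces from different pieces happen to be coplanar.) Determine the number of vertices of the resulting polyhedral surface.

31

A triangular prism: V=6, E=9, F=5.
Attach a dodecagonal prism (V=24, E=36, F=14) along a 4-gon: merge 4 vertices and 4 edges, delete both glued faces → V=26, E=41, F=17.
Attach a heptagonal pyramid (V=8, E=14, F=8) along a 3-gon: merge 3 vertices and 3 edges, delete both glued faces → V=31, E=52, F=23.
Check: V − E + F = 31 − 52 + 23 = 2.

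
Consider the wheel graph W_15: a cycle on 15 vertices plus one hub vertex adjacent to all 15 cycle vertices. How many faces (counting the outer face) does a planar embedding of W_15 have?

16

W_15 has V = 15 + 1 = 16 vertices and E = 2·15 = 30 edges.
By Euler's formula F = 2 − V + E = 2 − 16 + 30 = 16.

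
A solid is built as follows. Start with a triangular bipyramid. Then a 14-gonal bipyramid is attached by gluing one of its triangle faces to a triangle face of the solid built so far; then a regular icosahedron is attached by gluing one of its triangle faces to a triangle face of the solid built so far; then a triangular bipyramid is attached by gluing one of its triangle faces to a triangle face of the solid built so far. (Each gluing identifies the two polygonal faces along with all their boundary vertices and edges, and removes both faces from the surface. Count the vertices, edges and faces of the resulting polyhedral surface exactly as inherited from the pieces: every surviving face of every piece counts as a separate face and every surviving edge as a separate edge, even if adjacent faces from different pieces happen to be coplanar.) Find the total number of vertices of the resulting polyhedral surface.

A triangular bipyramid: V=5, E=9, F=6.
Attach a 14-gonal bipyramid (V=16, E=42, F=28) along a 3-gon: merge 3 vertices and 3 edges, delete both glued faces → V=18, E=48, F=32.
Attach a regular icosahedron (V=12, E=30, F=20) along a 3-gon: merge 3 vertices and 3 edges, delete both glued faces → V=27, E=75, F=50.
Attach a triangular bipyramid (V=5, E=9, F=6) along a 3-gon: merge 3 vertices and 3 edges, delete both glued faces → V=29, E=81, F=54.
Check: V − E + F = 29 − 81 + 54 = 2.

29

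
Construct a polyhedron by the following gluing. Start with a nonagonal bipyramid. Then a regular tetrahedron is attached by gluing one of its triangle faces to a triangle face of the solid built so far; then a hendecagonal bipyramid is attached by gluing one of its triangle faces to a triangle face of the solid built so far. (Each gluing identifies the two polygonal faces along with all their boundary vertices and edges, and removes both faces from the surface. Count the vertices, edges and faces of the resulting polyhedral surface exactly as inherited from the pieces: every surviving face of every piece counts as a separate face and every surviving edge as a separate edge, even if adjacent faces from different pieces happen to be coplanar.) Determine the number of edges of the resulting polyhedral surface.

A nonagonal bipyramid: V=11, E=27, F=18.
Attach a regular tetrahedron (V=4, E=6, F=4) along a 3-gon: merge 3 vertices and 3 edges, delete both glued faces → V=12, E=30, F=20.
Attach a hendecagonal bipyramid (V=13, E=33, F=22) along a 3-gon: merge 3 vertices and 3 edges, delete both glued faces → V=22, E=60, F=40.
Check: V − E + F = 22 − 60 + 40 = 2.

60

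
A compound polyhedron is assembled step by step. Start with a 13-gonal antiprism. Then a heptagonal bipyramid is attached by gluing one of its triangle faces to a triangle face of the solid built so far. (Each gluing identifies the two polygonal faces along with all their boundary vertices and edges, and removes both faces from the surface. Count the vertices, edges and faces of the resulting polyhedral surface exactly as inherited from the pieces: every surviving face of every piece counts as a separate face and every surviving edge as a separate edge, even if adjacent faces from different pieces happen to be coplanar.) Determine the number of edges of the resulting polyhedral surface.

A 13-gonal antiprism: V=26, E=52, F=28.
Attach a heptagonal bipyramid (V=9, E=21, F=14) along a 3-gon: merge 3 vertices and 3 edges, delete both glued faces → V=32, E=70, F=40.
Check: V − E + F = 32 − 70 + 40 = 2.

70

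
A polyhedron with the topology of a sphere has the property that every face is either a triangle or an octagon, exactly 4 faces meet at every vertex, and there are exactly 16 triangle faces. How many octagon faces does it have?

Let x be the number of octagons; then F = 16 + x.
Edge–face incidences: 2E = 3·16 + 8·x = 48 + 8x.
Every vertex has degree 4, so 4V = 2E.
Euler: V − E + F = 2 ⇒ (2E)/4 − E + (16 + x) = 2.
Multiply by 8: 2·(2E) − 4·(2E) + 8·(16 + x) = 16, i.e. 128 + 8x − 2·(48 + 8x) = 16.
Collecting terms: −8x + 32 = 16, so −8x = −16, so x = 2.
Then 2E = 48 + 8·2 = 64, so E = 32, V = 2E/4 = 16, F = 16 + 2 = 18.

2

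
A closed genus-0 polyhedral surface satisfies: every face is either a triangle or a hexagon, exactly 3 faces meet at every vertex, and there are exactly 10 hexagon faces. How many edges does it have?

Let x be the number of triangles; then F = 10 + x.
Edge–face incidences: 2E = 6·10 + 3·x = 60 + 3x.
Every vertex has degree 3, so 3V = 2E.
Euler: V − E + F = 2 ⇒ (2E)/3 − E + (10 + x) = 2.
Multiply by 6: 2·(2E) − 3·(2E) + 6·(10 + x) = 12, i.e. 60 + 6x − (60 + 3x) = 12.
Collecting terms: 3x = 12, so x = 4.
Then 2E = 60 + 3·4 = 72, so E = 36, V = 2E/3 = 24, F = 10 + 4 = 14.

36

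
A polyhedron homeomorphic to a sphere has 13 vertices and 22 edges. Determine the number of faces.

11

Here V − E + F = 2.
F = 2 − V + E = 2 − 13 + 22 = 11.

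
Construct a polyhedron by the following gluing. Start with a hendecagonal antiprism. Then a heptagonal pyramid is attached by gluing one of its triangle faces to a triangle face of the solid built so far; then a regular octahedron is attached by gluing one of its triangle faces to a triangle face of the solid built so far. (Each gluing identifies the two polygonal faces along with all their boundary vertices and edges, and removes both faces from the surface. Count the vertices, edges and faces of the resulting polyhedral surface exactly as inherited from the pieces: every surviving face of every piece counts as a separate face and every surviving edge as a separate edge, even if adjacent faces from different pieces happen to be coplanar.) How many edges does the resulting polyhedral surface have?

A hendecagonal antiprism: V=22, E=44, F=24.
Attach a heptagonal pyramid (V=8, E=14, F=8) along a 3-gon: merge 3 vertices and 3 edges, delete both glued faces → V=27, E=55, F=30.
Attach a regular octahedron (V=6, E=12, F=8) along a 3-gon: merge 3 vertices and 3 edges, delete both glued faces → V=30, E=64, F=36.
Check: V − E + F = 30 − 64 + 36 = 2.

64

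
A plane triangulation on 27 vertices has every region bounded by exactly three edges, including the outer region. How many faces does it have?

In a plane triangulation 3F = 2E and V − E + F = 2, so F = 2V − 4 = 2·27 − 4 = 50.

50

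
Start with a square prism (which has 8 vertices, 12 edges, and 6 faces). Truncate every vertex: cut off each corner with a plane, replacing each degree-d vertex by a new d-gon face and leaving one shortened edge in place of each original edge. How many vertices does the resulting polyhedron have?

24

Truncation replaces each original edge-end by a new vertex, so V′ = 2E = 24.
Each original edge survives, and each old vertex of degree d contributes d new edges; summing degrees gives Σd = 2E, so E′ = E + 2E = 3E = 36.
Each original face survives and each original vertex becomes one new face: F′ = F + V = 14.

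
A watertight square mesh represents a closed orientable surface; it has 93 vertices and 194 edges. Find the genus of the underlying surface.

3

Every face is a square and each edge borders two faces, so 4F = 2·194, giving F = 97.
χ = V − E + F = 93 − 194 + 97 = -4.
For a closed orientable surface χ = 2 − 2g, so g = (2 − (-4))/2 = 3.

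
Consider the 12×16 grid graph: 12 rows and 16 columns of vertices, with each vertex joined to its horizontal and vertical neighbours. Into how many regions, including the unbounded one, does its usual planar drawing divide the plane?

The grid has V = 12·16 = 192 vertices and E = 12·15 + 16·11 = 356 edges.
F = 2 − V + E = 2 − 192 + 356 = 166.

166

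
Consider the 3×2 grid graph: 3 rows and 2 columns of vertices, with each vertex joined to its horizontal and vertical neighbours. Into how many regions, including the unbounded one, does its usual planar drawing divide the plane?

The grid has V = 3·2 = 6 vertices and E = 3·1 + 2·2 = 7 edges.
F = 2 − V + E = 2 − 6 + 7 = 3.

3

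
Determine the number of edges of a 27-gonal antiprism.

An antiprism on an n-gon has two n-gon caps and 2n triangles: V = 2·27 = 54, E = 4·27 = 108, F = 2·27 + 2 = 56.

108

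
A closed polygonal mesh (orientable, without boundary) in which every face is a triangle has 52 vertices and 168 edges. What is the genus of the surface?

Every face is a triangle and each edge borders two faces, so 3F = 2·168, giving F = 112.
χ = V − E + F = 52 − 168 + 112 = -4.
For a closed orientable surface χ = 2 − 2g, so g = (2 − (-4))/2 = 3.

3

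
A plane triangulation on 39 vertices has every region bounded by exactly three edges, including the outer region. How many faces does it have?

In a plane triangulation 3F = 2E and V − E + F = 2, so F = 2V − 4 = 2·39 − 4 = 74.

74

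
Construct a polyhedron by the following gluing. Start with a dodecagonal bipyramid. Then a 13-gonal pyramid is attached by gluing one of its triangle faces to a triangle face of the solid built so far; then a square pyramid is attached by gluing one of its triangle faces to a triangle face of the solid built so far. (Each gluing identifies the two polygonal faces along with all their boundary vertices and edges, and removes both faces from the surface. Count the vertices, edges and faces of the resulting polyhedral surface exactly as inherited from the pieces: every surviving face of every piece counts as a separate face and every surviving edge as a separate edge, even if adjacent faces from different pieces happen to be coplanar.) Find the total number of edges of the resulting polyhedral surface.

A dodecagonal bipyramid: V=14, E=36, F=24.
Attach a 13-gonal pyramid (V=14, E=26, F=14) along a 3-gon: merge 3 vertices and 3 edges, delete both glued faces → V=25, E=59, F=36.
Attach a square pyramid (V=5, E=8, F=5) along a 3-gon: merge 3 vertices and 3 edges, delete both glued faces → V=27, E=64, F=39.
Check: V − E + F = 27 − 64 + 39 = 2.

64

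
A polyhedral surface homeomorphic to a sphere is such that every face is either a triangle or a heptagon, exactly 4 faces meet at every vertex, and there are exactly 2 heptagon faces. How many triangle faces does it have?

Let x be the number of triangles; then F = 2 + x.
Edge–face incidences: 2E = 7·2 + 3·x = 14 + 3x.
Every vertex has degree 4, so 4V = 2E.
Euler: V − E + F = 2 ⇒ (2E)/4 − E + (2 + x) = 2.
Multiply by 8: 2·(2E) − 4·(2E) + 8·(2 + x) = 16, i.e. 16 + 8x − 2·(14 + 3x) = 16.
Collecting terms: 2x − 12 = 16, so 2x = 28, so x = 14.
Then 2E = 14 + 3·14 = 56, so E = 28, V = 2E/4 = 14, F = 2 + 14 = 16.

14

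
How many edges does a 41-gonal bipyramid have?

A bipyramid over an n-gon has 2n triangular faces and n + 2 vertices: V = 41 + 2 = 43, E = 3·41 = 123, F = 2·41 = 82.

123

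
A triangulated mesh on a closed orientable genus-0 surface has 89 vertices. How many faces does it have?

174

χ = 2 − 2·0 = 2, and every face is a triangle so 3F = 2E.
V − E + F = 2 with E = 3F/2 gives 89 − (3/2 − 1)·F = 2, so F = 174 and E = 261.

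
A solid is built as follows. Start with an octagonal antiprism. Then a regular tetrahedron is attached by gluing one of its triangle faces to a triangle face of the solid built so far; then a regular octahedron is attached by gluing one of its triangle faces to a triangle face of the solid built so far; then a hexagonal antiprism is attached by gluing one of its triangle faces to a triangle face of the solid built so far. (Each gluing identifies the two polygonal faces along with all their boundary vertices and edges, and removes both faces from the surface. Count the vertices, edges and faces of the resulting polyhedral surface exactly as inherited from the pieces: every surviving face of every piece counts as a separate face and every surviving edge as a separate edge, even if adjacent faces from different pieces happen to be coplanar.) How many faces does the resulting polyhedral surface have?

38

An octagonal antiprism: V=16, E=32, F=18.
Attach a regular tetrahedron (V=4, E=6, F=4) along a 3-gon: merge 3 vertices and 3 edges, delete both glued faces → V=17, E=35, F=20.
Attach a regular octahedron (V=6, E=12, F=8) along a 3-gon: merge 3 vertices and 3 edges, delete both glued faces → V=20, E=44, F=26.
Attach a hexagonal antiprism (V=12, E=24, F=14) along a 3-gon: merge 3 vertices and 3 edges, delete both glued faces → V=29, E=65, F=38.
Check: V − E + F = 29 − 65 + 38 = 2.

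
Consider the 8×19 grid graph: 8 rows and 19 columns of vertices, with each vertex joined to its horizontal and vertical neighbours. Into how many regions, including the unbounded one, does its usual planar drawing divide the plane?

127

The grid has V = 8·19 = 152 vertices and E = 8·18 + 19·7 = 277 edges.
F = 2 − V + E = 2 − 152 + 277 = 127.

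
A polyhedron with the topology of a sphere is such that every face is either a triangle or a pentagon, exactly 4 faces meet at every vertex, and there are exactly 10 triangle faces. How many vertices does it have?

10

Let x be the number of pentagons; then F = 10 + x.
Edge–face incidences: 2E = 3·10 + 5·x = 30 + 5x.
Every vertex has degree 4, so 4V = 2E.
Euler: V − E + F = 2 ⇒ (2E)/4 − E + (10 + x) = 2.
Multiply by 8: 2·(2E) − 4·(2E) + 8·(10 + x) = 16, i.e. 80 + 8x − 2·(30 + 5x) = 16.
Collecting terms: −2x + 20 = 16, so −2x = −4, so x = 2.
Then 2E = 30 + 5·2 = 40, so E = 20, V = 2E/4 = 10, F = 10 + 2 = 12.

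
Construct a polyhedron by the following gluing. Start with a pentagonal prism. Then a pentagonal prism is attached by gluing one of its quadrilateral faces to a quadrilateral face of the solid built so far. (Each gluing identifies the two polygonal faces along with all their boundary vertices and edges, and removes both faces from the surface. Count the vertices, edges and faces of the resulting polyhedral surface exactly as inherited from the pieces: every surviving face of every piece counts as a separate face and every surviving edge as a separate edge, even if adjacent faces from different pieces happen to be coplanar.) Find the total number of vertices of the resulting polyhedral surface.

A pentagonal prism: V=10, E=15, F=7.
Attach a pentagonal prism (V=10, E=15, F=7) along a 4-gon: merge 4 vertices and 4 edges, delete both glued faces → V=16, E=26, F=12.
Check: V − E + F = 16 − 26 + 12 = 2.

16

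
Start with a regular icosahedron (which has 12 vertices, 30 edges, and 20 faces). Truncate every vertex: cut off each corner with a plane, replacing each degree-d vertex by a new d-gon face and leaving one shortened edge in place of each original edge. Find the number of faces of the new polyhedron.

32

Truncation replaces each original edge-end by a new vertex, so V′ = 2E = 60.
Each original edge survives, and each old vertex of degree d contributes d new edges; summing degrees gives Σd = 2E, so E′ = E + 2E = 3E = 90.
Each original face survives and each original vertex becomes one new face: F′ = F + V = 32.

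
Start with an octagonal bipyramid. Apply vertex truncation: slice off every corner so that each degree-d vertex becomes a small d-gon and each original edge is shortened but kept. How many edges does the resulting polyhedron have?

72

The base solid has V = 10, E = 24, F = 16.
Truncation replaces each original edge-end by a new vertex, so V′ = 2E = 48.
Each original edge survives, and each old vertex of degree d contributes d new edges; summing degrees gives Σd = 2E, so E′ = E + 2E = 3E = 72.
Each original face survives and each original vertex becomes one new face: F′ = F + V = 26.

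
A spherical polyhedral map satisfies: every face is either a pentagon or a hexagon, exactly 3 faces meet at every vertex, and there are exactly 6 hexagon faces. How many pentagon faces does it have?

12

Let x be the number of pentagons; then F = 6 + x.
Edge–face incidences: 2E = 6·6 + 5·x = 36 + 5x.
Every vertex has degree 3, so 3V = 2E.
Euler: V − E + F = 2 ⇒ (2E)/3 − E + (6 + x) = 2.
Multiply by 6: 2·(2E) − 3·(2E) + 6·(6 + x) = 12, i.e. 36 + 6x − (36 + 5x) = 12.
Collecting terms: x = 12.
Then 2E = 36 + 5·12 = 96, so E = 48, V = 2E/3 = 32, F = 6 + 12 = 18.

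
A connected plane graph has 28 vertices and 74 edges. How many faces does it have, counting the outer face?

48

Euler's formula for a connected plane graph: V − E + F = 2, so F = 2 − 28 + 74 = 48.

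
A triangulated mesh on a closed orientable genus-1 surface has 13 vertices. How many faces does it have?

χ = 2 − 2·1 = 0, and every face is a triangle so 3F = 2E.
V − E + F = 0 with E = 3F/2 gives 13 − (3/2 − 1)·F = 0, so F = 26 and E = 39.

26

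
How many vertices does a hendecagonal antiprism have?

22

An antiprism on an n-gon has two n-gon caps and 2n triangles: V = 2·11 = 22, E = 4·11 = 44, F = 2·11 + 2 = 24.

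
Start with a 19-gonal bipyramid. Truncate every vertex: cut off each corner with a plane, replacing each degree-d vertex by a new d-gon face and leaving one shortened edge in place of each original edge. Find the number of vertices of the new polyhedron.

The base solid has V = 21, E = 57, F = 38.
Truncation replaces each original edge-end by a new vertex, so V′ = 2E = 114.
Each original edge survives, and each old vertex of degree d contributes d new edges; summing degrees gives Σd = 2E, so E′ = E + 2E = 3E = 171.
Each original face survives and each original vertex becomes one new face: F′ = F + V = 59.

114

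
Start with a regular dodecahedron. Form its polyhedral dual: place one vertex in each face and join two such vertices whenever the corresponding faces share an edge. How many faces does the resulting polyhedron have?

The base solid has V = 20, E = 30, F = 12.
The dual swaps V and F and preserves E: V′ = F = 12, E′ = E = 30, F′ = V = 20.

20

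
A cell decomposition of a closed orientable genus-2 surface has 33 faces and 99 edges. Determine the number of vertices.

64

For a closed orientable surface of genus 2, χ = 2 − 2·2 = -2.
V = -2 + E − F = -2 + 99 − 33 = 64.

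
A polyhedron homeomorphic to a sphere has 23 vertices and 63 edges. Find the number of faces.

42

Here V − E + F = 2.
F = 2 − V + E = 2 − 23 + 63 = 42.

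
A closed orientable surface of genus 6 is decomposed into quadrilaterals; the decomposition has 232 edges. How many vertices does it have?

χ = 2 − 2·6 = -10, and every face is a square so 4F = 2E.
F = 2E/4 = 116. Then V = -10 + E − F = -10 + 232 − 116 = 106.

106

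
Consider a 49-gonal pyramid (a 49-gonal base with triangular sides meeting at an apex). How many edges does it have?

A pyramid on an n-gon base has one n-gon and n triangles: V = 49 + 1 = 50, E = 2·49 = 98, F = 49 + 1 = 50.

98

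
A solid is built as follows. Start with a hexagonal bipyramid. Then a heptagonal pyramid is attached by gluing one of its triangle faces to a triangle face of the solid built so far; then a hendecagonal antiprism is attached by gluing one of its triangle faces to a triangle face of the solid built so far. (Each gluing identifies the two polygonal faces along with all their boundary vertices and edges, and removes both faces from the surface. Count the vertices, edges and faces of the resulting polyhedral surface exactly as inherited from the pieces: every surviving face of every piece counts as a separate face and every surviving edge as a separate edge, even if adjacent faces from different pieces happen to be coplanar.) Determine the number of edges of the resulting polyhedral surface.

70

A hexagonal bipyramid: V=8, E=18, F=12.
Attach a heptagonal pyramid (V=8, E=14, F=8) along a 3-gon: merge 3 vertices and 3 edges, delete both glued faces → V=13, E=29, F=18.
Attach a hendecagonal antiprism (V=22, E=44, F=24) along a 3-gon: merge 3 vertices and 3 edges, delete both glued faces → V=32, E=70, F=40.
Check: V − E + F = 32 − 70 + 40 = 2.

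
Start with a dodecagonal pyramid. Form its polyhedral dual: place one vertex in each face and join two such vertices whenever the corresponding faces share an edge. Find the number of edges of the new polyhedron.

The base solid has V = 13, E = 24, F = 13.
The dual swaps V and F and preserves E: V′ = F = 13, E′ = E = 24, F′ = V = 13.

24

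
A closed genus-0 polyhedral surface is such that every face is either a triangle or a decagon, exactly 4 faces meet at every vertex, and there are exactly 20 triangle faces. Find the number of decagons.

2

Let x be the number of decagons; then F = 20 + x.
Edge–face incidences: 2E = 3·20 + 10·x = 60 + 10x.
Every vertex has degree 4, so 4V = 2E.
Euler: V − E + F = 2 ⇒ (2E)/4 − E + (20 + x) = 2.
Multiply by 8: 2·(2E) − 4·(2E) + 8·(20 + x) = 16, i.e. 160 + 8x − 2·(60 + 10x) = 16.
Collecting terms: −12x + 40 = 16, so −12x = −24, so x = 2.
Then 2E = 60 + 10·2 = 80, so E = 40, V = 2E/4 = 20, F = 20 + 2 = 22.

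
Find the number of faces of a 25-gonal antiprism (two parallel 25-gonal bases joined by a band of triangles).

An antiprism on an n-gon has two n-gon caps and 2n triangles: V = 2·25 = 50, E = 4·25 = 100, F = 2·25 + 2 = 52.

52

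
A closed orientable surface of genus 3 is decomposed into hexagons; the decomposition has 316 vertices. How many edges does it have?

χ = 2 − 2·3 = -4, and every face is a hexagon so 6F = 2E.
V − E + F = -4 with E = 6F/2 gives 316 − (6/2 − 1)·F = -4, so F = 160 and E = 480.

480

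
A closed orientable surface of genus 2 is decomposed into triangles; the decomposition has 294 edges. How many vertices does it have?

96

χ = 2 − 2·2 = -2, and every face is a triangle so 3F = 2E.
F = 2E/3 = 196. Then V = -2 + E − F = -2 + 294 − 196 = 96.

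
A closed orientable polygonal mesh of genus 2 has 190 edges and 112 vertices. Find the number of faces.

For a closed orientable surface of genus 2, χ = 2 − 2·2 = -2.
F = -2 − V + E = -2 − 112 + 190 = 76.

76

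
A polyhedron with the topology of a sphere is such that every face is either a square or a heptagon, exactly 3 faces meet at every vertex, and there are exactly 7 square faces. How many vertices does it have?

14

Let x be the number of heptagons; then F = 7 + x.
Edge–face incidences: 2E = 4·7 + 7·x = 28 + 7x.
Every vertex has degree 3, so 3V = 2E.
Euler: V − E + F = 2 ⇒ (2E)/3 − E + (7 + x) = 2.
Multiply by 6: 2·(2E) − 3·(2E) + 6·(7 + x) = 12, i.e. 42 + 6x − (28 + 7x) = 12.
Collecting terms: −x + 14 = 12, so −x = −2, so x = 2.
Then 2E = 28 + 7·2 = 42, so E = 21, V = 2E/3 = 14, F = 7 + 2 = 9.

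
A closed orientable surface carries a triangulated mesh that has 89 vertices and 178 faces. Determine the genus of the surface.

1

Every face is a triangle, so 2E = 3·178 = 534, giving E = 267.
χ = V − E + F = 89 − 267 + 178 = 0.
For a closed orientable surface χ = 2 − 2g, so g = (2 − (0))/2 = 1.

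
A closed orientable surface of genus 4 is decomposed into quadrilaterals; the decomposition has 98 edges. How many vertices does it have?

χ = 2 − 2·4 = -6, and every face is a square so 4F = 2E.
F = 2E/4 = 49. Then V = -6 + E − F = -6 + 98 − 49 = 43.

43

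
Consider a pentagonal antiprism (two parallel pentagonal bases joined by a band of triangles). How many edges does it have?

20

An antiprism on an n-gon has two n-gon caps and 2n triangles: V = 2·5 = 10, E = 4·5 = 20, F = 2·5 + 2 = 12.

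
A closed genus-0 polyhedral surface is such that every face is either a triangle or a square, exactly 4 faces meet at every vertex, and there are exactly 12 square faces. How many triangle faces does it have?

8

Let x be the number of triangles; then F = 12 + x.
Edge–face incidences: 2E = 4·12 + 3·x = 48 + 3x.
Every vertex has degree 4, so 4V = 2E.
Euler: V − E + F = 2 ⇒ (2E)/4 − E + (12 + x) = 2.
Multiply by 8: 2·(2E) − 4·(2E) + 8·(12 + x) = 16, i.e. 96 + 8x − 2·(48 + 3x) = 16.
Collecting terms: 2x = 16, so x = 8.
Then 2E = 48 + 3·8 = 72, so E = 36, V = 2E/4 = 18, F = 12 + 8 = 20.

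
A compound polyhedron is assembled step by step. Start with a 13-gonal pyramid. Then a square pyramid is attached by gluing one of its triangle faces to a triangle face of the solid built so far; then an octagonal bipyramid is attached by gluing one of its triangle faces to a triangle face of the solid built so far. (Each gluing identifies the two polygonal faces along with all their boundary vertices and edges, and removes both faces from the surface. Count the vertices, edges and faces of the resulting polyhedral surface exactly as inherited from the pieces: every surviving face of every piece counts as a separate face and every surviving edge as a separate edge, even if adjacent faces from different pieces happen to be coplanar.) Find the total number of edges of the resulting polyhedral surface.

52

A 13-gonal pyramid: V=14, E=26, F=14.
Attach a square pyramid (V=5, E=8, F=5) along a 3-gon: merge 3 vertices and 3 edges, delete both glued faces → V=16, E=31, F=17.
Attach an octagonal bipyramid (V=10, E=24, F=16) along a 3-gon: merge 3 vertices and 3 edges, delete both glued faces → V=23, E=52, F=31.
Check: V − E + F = 23 − 52 + 31 = 2.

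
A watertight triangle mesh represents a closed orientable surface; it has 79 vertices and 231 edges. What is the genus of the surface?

Every face is a triangle and each edge borders two faces, so 3F = 2·231, giving F = 154.
χ = V − E + F = 79 − 231 + 154 = 2.
For a closed orientable surface χ = 2 − 2g, so g = (2 − (2))/2 = 0.

0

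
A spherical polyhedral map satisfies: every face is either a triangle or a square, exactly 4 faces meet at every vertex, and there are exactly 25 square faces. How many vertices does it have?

31

Let x be the number of triangles; then F = 25 + x.
Edge–face incidences: 2E = 4·25 + 3·x = 100 + 3x.
Every vertex has degree 4, so 4V = 2E.
Euler: V − E + F = 2 ⇒ (2E)/4 − E + (25 + x) = 2.
Multiply by 8: 2·(2E) − 4·(2E) + 8·(25 + x) = 16, i.e. 200 + 8x − 2·(100 + 3x) = 16.
Collecting terms: 2x = 16, so x = 8.
Then 2E = 100 + 3·8 = 124, so E = 62, V = 2E/4 = 31, F = 25 + 8 = 33.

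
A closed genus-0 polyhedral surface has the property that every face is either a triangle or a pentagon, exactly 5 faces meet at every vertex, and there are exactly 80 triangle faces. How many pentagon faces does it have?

Let x be the number of pentagons; then F = 80 + x.
Edge–face incidences: 2E = 3·80 + 5·x = 240 + 5x.
Every vertex has degree 5, so 5V = 2E.
Euler: V − E + F = 2 ⇒ (2E)/5 − E + (80 + x) = 2.
Multiply by 10: 2·(2E) − 5·(2E) + 10·(80 + x) = 20, i.e. 800 + 10x − 3·(240 + 5x) = 20.
Collecting terms: −5x + 80 = 20, so −5x = −60, so x = 12.
Then 2E = 240 + 5·12 = 300, so E = 150, V = 2E/5 = 60, F = 80 + 12 = 92.

12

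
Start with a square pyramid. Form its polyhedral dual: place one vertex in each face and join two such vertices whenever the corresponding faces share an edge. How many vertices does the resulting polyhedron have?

The base solid has V = 5, E = 8, F = 5.
The dual swaps V and F and preserves E: V′ = F = 5, E′ = E = 8, F′ = V = 5.

5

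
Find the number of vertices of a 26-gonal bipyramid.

A bipyramid over an n-gon has 2n triangular faces and n + 2 vertices: V = 26 + 2 = 28, E = 3·26 = 78, F = 2·26 = 52.
Check: V − E + F = 28 − 78 + 52 = 2.

28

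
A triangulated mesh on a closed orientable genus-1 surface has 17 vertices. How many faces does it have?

34

χ = 2 − 2·1 = 0, and every face is a triangle so 3F = 2E.
V − E + F = 0 with E = 3F/2 gives 17 − (3/2 − 1)·F = 0, so F = 34 and E = 51.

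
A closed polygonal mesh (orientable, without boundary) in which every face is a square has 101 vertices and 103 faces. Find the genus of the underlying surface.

Every face is a square, so 2E = 4·103 = 412, giving E = 206.
χ = V − E + F = 101 − 206 + 103 = -2.
For a closed orientable surface χ = 2 − 2g, so g = (2 − (-2))/2 = 2.

2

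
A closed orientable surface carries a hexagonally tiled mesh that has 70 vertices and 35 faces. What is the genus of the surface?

1

Every face is a hexagon, so 2E = 6·35 = 210, giving E = 105.
χ = V − E + F = 70 − 105 + 35 = 0.
For a closed orientable surface χ = 2 − 2g, so g = (2 − (0))/2 = 1.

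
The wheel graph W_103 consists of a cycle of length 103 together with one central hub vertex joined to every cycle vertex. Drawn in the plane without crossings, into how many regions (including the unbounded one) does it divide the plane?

104

W_103 has V = 103 + 1 = 104 vertices and E = 2·103 = 206 edges.
By Euler's formula F = 2 − V + E = 2 − 104 + 206 = 104.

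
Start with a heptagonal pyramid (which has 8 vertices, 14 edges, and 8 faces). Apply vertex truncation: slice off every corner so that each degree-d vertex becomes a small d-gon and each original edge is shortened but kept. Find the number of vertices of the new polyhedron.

28

Truncation replaces each original edge-end by a new vertex, so V′ = 2E = 28.
Each original edge survives, and each old vertex of degree d contributes d new edges; summing degrees gives Σd = 2E, so E′ = E + 2E = 3E = 42.
Each original face survives and each original vertex becomes one new face: F′ = F + V = 16.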